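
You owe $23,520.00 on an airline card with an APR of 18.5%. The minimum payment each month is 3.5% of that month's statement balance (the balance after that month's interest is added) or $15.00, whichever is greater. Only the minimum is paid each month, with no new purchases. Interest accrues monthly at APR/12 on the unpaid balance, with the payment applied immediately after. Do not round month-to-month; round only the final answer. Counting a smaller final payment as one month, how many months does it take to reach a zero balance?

235 months

Monthly rate r = 18.5%/12 = 1.54167% = 0.0154167.
While 3.5% of the post-interest balance exceeds $15.00, each month B ← (B·(1+r))·(1 − 0.035), i.e. B shrinks by the factor (1+r)·0.965 = 0.97988.
This holds for months 1–198. Entering month 199 the balance is $420.16; 3.5% of the post-interest balance is now below $15.00, so the flat $15.00 minimum applies from here.
From month 199 a fixed $15.00 at rate r clears $420.16 in 37 more payments. Total: 198 + 37 = 235 months.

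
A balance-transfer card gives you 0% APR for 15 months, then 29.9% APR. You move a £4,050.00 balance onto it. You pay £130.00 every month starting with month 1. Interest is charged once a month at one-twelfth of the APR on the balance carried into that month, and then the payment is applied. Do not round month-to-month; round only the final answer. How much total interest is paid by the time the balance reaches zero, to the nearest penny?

Promo months 1–15 at r₀ = 0%/12 = 0; months 16+ at r₁ = 29.9%/12 = 0.0249167.
After month 15 (no interest yet): B = £4,050.00 − 15·£130.00 = £2,100.00.
Then at r₁ with £130.00/mo: n₂ = −ln(1 − r₁·B/P)/ln(1+r₁) ≈ 20.93 → 21 more payments.
Total paid = 35·£130.00 + £120.41 = £4,670.41; interest = £4,670.41 − £4,050.00 = £620.41.

£620.41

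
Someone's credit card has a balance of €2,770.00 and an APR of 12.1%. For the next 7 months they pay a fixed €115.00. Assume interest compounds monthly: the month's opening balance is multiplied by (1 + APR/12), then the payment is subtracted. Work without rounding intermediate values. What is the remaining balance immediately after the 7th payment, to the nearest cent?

Monthly rate r = 12.1%/12 = 1.00833% = 0.0100833.
Each month: B ← B·(1+r) − €115.00.
Month 1: interest €27.93; balance after payment €2,682.93.
Month 2: interest €27.05; balance after payment €2,594.98.
Month 3: interest €26.17; balance after payment €2,506.15.
Month 4: interest €25.27; balance after payment €2,416.42.
Month 5: interest €24.37; balance after payment €2,325.79.
Month 6: interest €23.45; balance after payment €2,234.24.
Month 7: interest €22.53; balance after payment €2,141.77.

€2,141.77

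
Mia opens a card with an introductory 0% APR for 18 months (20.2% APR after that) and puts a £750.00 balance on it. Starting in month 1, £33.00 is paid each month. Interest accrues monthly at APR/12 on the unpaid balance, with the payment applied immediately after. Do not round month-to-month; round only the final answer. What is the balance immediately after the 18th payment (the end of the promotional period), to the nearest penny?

Promo months 1–18 at r₀ = 0%/12 = 0; months 19+ at r₁ = 20.2%/12 = 0.0168333.
After month 18 (no interest yet): B = £750.00 − 18·£33.00 = £156.00.

£156.00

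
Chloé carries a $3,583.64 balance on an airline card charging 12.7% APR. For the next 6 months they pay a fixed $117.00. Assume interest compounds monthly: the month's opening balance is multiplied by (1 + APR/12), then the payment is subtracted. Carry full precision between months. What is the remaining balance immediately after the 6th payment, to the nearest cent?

Monthly rate r = 12.7%/12 = 1.05833% = 0.0105833.
Each month: B ← B·(1+r) − $117.00.
Month 1: interest $37.93; balance after payment $3,504.57.
Month 2: interest $37.09; balance after payment $3,424.66.
Month 3: interest $36.24; balance after payment $3,343.90.
Month 4: interest $35.39; balance after payment $3,262.29.
Month 5: interest $34.53; balance after payment $3,179.82.
Month 6: interest $33.65; balance after payment $3,096.47.

$3,096.47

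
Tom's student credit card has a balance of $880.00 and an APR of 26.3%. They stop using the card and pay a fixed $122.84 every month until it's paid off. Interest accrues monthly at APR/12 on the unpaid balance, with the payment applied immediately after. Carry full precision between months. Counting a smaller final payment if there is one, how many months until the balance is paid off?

Monthly rate r = 26.3%/12 = 2.19167% = 0.0219167.
Recurrence: B ← B·(1+r) − $122.84.
Month 1: interest $19.29; balance after payment $776.45.
Month 2: interest $17.02; balance after payment $670.62.
Closed form: n = −ln(1 − rB₀/P)/ln(1+r) = −ln(0.84299)/ln(1.02192) ≈ 7.878, so the balance reaches zero during payment 8.

8 months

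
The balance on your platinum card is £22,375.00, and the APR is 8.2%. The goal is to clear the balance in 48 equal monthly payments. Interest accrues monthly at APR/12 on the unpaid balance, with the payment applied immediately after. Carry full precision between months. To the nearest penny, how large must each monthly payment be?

Monthly rate r = 8.2%/12 = 0.683333% = 0.00683333.
Level-payment amortization: P = B₀·r / (1 − (1+r)^(−n)) = 22375.00·0.00683333 / (1 − 1.00683^(−48)).
Denominator 1 − (1+r)^(−48) = 0.278832904.
P = 152.896 / 0.278832904 ≈ 548.34.

£548.34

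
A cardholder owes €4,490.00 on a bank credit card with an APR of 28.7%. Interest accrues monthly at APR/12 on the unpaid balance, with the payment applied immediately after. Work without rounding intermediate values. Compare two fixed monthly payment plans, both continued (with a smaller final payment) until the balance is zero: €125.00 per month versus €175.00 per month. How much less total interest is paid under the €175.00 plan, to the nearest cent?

€3,322.42

Monthly rate r = 28.7%/12 = 2.39167% = 0.0239167.
At €125.00/mo: n = ⌈−ln(1 − rB₀/P)/ln(1+r)⌉ = 83 payments (last €113.98); total interest = total paid − €4,490.00 = €5,873.98.
At €175.00/mo: 41 payments (last €41.56); total interest €2,551.56.
Interest saved = €5,873.98 − €2,551.56 = €3,322.42.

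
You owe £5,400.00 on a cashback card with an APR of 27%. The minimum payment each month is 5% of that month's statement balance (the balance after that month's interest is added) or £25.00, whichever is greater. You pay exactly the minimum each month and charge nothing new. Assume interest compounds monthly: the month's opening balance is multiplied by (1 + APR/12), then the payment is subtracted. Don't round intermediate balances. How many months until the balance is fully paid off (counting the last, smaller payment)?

109 months

Monthly rate r = 27%/12 = 2.25% = 0.0225.
While 5% of the post-interest balance exceeds £25.00, each month B ← (B·(1+r))·(1 − 0.05), i.e. B shrinks by the factor (1+r)·0.95 = 0.97137.
This holds for months 1–83. Entering month 84 the balance is £484.74; 5% of the post-interest balance is now below £25.00, so the flat £25.00 minimum applies from here.
From month 84 a fixed £25.00 at rate r clears £484.74 in 26 more payments. Total: 83 + 26 = 109 months.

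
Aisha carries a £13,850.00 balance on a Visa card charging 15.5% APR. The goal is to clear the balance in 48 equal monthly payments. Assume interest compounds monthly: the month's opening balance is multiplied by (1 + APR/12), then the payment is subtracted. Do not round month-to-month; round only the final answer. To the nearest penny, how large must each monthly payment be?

Monthly rate r = 15.5%/12 = 1.29167% = 0.0129167.
Level-payment amortization: P = B₀·r / (1 − (1+r)^(−n)) = 13850.00·0.0129167 / (1 − 1.01292^(−48)).
Denominator 1 − (1+r)^(−48) = 0.459915669.
P = 178.896 / 0.459915669 ≈ 388.98.

£388.98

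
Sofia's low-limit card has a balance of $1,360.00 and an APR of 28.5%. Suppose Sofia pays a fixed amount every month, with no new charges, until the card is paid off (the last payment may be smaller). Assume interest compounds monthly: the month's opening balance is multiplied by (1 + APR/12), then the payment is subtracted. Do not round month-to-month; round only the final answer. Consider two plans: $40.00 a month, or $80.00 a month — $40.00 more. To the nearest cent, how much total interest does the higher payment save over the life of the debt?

Monthly rate r = 28.5%/12 = 2.375% = 0.02375.
At $40.00/mo: n = ⌈−ln(1 − rB₀/P)/ln(1+r)⌉ = 71 payments (last $7.90); total interest = total paid − $1,360.00 = $1,447.90.
At $80.00/mo: 23 payments (last $2.42); total interest $402.42.
Interest saved = $1,447.90 − $402.42 = $1,045.48.

$1,045.48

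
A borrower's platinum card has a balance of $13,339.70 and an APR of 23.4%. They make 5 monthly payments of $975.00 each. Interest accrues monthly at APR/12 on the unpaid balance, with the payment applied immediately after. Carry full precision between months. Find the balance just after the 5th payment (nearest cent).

Monthly rate r = 23.4%/12 = 1.95% = 0.0195.
Each month: B ← B·(1+r) − $975.00.
Month 1: interest $260.12; balance after payment $12,624.82.
Month 2: interest $246.18; balance after payment $11,896.01.
Month 3: interest $231.97; balance after payment $11,152.98.
Month 4: interest $217.48; balance after payment $10,395.46.
Month 5: interest $202.71; balance after payment $9,623.18.

$9,623.18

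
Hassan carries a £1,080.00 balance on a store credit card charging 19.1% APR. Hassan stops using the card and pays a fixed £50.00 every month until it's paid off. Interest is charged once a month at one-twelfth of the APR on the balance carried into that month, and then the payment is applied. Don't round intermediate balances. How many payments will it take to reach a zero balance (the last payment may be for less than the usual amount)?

27 payments

Monthly rate r = 19.1%/12 = 1.59167% = 0.0159167.
Recurrence: B ← B·(1+r) − £50.00.
Month 1: interest £17.19; balance after payment £1,047.19.
Month 2: interest £16.67; balance after payment £1,013.86.
Closed form: n = −ln(1 − rB₀/P)/ln(1+r) = −ln(0.6562)/ln(1.01592) ≈ 26.679, so the balance reaches zero during payment 27.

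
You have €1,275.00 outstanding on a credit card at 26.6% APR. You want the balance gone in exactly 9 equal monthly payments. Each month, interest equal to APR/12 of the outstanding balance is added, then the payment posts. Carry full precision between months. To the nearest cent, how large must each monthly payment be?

€157.83

Monthly rate r = 26.6%/12 = 2.21667% = 0.0221667.
Level-payment amortization: P = B₀·r / (1 − (1+r)^(−n)) = 1275.00·0.0221667 / (1 − 1.02217^(−9)).
Denominator 1 − (1+r)^(−9) = 0.17907294.
P = 28.2625 / 0.17907294 ≈ 157.83.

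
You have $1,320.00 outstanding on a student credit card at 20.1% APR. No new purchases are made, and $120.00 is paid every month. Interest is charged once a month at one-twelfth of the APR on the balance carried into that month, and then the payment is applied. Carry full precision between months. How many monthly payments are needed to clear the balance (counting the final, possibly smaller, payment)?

13 months

Monthly rate r = 20.1%/12 = 1.675% = 0.01675.
Recurrence: B ← B·(1+r) − $120.00.
Month 1: interest $22.11; balance after payment $1,222.11.
Month 2: interest $20.47; balance after payment $1,122.58.
Closed form: n = −ln(1 − rB₀/P)/ln(1+r) = −ln(0.81575)/ln(1.01675) ≈ 12.260, so the balance reaches zero during payment 13.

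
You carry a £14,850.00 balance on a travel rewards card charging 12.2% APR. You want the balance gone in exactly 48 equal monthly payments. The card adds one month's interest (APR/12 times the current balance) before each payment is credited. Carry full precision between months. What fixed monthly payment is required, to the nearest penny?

£392.52

Monthly rate r = 12.2%/12 = 1.01667% = 0.0101667.
Level-payment amortization: P = B₀·r / (1 − (1+r)^(−n)) = 14850.00·0.0101667 / (1 − 1.01017^(−48)).
Denominator 1 − (1+r)^(−48) = 0.384632741.
P = 150.975 / 0.384632741 ≈ 392.52.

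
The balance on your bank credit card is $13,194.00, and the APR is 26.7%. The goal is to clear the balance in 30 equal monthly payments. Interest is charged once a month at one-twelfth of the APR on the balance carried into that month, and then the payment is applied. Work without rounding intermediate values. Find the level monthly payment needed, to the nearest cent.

Monthly rate r = 26.7%/12 = 2.225% = 0.02225.
Level-payment amortization: P = B₀·r / (1 − (1+r)^(−n)) = 13194.00·0.02225 / (1 − 1.02225^(−30)).
Denominator 1 − (1+r)^(−30) = 0.483242935.
P = 293.566 / 0.483242935 ≈ 607.49.

$607.49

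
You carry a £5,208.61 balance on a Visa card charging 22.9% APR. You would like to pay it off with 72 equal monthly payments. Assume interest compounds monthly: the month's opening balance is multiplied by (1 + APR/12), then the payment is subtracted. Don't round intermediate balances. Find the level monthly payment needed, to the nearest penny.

Monthly rate r = 22.9%/12 = 1.90833% = 0.0190833.
Level-payment amortization: P = B₀·r / (1 − (1+r)^(−n)) = 5208.61·0.0190833 / (1 − 1.01908^(−72)).
Denominator 1 − (1+r)^(−72) = 0.74360965.
P = 99.3976 / 0.74360965 ≈ 133.67.

£133.67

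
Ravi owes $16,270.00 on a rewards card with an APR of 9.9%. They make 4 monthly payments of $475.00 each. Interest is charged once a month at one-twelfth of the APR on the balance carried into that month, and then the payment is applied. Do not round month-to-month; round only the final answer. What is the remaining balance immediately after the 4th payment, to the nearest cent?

Monthly rate r = 9.9%/12 = 0.825% = 0.00825.
Each month: B ← B·(1+r) − $475.00.
Month 1: interest $134.23; balance after payment $15,929.23.
Month 2: interest $131.42; balance after payment $15,585.64.
Month 3: interest $128.58; balance after payment $15,239.23.
Month 4: interest $125.72; balance after payment $14,889.95.

$14,889.95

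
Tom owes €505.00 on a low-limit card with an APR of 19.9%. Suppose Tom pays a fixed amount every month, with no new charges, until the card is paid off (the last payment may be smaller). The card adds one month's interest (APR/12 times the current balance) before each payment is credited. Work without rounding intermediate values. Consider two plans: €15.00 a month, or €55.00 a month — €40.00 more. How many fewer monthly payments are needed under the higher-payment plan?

39 fewer payments

Monthly rate r = 19.9%/12 = 1.65833% = 0.0165833.
At €15.00/mo: n = ⌈−ln(1 − rB₀/P)/ln(1+r)⌉ = 50 payments (last €10.26); total interest = total paid − €505.00 = €240.26.
At €55.00/mo: 11 payments (last €2.41); total interest €47.41.
Payments saved = 50 − 11 = 39.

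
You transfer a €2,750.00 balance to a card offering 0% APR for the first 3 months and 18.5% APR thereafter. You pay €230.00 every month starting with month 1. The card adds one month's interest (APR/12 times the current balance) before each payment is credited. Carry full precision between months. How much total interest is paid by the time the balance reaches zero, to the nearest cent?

Promo months 1–3 at r₀ = 0%/12 = 0; months 4+ at r₁ = 18.5%/12 = 0.0154167.
After month 3 (no interest yet): B = €2,750.00 − 3·€230.00 = €2,060.00.
Then at r₁ with €230.00/mo: n₂ = −ln(1 − r₁·B/P)/ln(1+r₁) ≈ 9.71 → 10 more payments.
Total paid = 12·€230.00 + €164.24 = €2,924.24; interest = €2,924.24 − €2,750.00 = €174.24.

€174.24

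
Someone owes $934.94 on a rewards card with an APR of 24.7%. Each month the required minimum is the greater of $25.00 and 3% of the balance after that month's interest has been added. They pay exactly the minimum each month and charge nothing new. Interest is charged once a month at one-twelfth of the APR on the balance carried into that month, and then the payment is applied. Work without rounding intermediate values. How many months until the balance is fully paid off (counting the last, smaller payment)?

69 months

Monthly rate r = 24.7%/12 = 2.05833% = 0.0205833.
While 3% of the post-interest balance exceeds $25.00, each month B ← (B·(1+r))·(1 − 0.03), i.e. B shrinks by the factor (1+r)·0.97 = 0.98997.
This holds for months 1–14. Entering month 15 the balance is $811.83; 3% of the post-interest balance is now below $25.00, so the flat $25.00 minimum applies from here.
From month 15 a fixed $25.00 at rate r clears $811.83 in 55 more payments. Total: 14 + 55 = 69 months.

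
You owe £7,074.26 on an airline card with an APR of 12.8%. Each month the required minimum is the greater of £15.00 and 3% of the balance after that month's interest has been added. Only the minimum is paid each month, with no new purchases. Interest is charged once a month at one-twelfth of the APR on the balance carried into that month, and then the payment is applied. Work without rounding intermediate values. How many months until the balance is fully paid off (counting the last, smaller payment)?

175 months

Monthly rate r = 12.8%/12 = 1.06667% = 0.0106667.
While 3% of the post-interest balance exceeds £15.00, each month B ← (B·(1+r))·(1 − 0.03), i.e. B shrinks by the factor (1+r)·0.97 = 0.98035.
This holds for months 1–135. Entering month 136 the balance is £485.22; 3% of the post-interest balance is now below £15.00, so the flat £15.00 minimum applies from here.
From month 136 a fixed £15.00 at rate r clears £485.22 in 40 more payments. Total: 135 + 40 = 175 months.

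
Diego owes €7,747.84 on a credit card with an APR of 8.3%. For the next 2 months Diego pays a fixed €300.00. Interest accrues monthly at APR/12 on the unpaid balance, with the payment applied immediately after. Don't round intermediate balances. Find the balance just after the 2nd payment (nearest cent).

€7,253.31

Monthly rate r = 8.3%/12 = 0.691667% = 0.00691667.
Each month: B ← B·(1+r) − €300.00.
Month 1: interest €53.59; balance after payment €7,501.43.
Month 2: interest €51.88; balance after payment €7,253.31.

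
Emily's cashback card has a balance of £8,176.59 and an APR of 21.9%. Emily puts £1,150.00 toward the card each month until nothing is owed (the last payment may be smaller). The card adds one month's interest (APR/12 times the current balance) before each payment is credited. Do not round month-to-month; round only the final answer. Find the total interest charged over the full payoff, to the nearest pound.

£663

Monthly rate r = 21.9%/12 = 1.825% = 0.01825.
Payoff takes n = ⌈−ln(1 − rB₀/P)/ln(1+r)⌉ = ⌈7.685⌉ = 8 payments; the last is £789.88.
Total paid = 7·£1,150.00 + £789.88 = £8,839.88.
Total interest = total paid − principal = £8,839.88 − £8,176.59 = £663.29.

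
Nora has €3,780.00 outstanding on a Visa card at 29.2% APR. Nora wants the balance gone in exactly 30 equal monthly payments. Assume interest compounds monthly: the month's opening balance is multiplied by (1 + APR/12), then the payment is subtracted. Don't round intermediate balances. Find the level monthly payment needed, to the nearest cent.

Monthly rate r = 29.2%/12 = 2.43333% = 0.0243333.
Level-payment amortization: P = B₀·r / (1 − (1+r)^(−n)) = 3780.00·0.0243333 / (1 − 1.02433^(−30)).
Denominator 1 − (1+r)^(−30) = 0.513860585.
P = 91.98 / 0.513860585 ≈ 179.00.

€179.00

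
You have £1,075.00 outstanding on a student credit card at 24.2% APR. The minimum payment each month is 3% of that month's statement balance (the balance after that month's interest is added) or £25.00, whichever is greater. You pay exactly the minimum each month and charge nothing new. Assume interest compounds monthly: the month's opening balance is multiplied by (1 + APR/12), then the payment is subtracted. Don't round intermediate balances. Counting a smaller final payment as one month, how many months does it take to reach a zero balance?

Monthly rate r = 24.2%/12 = 2.01667% = 0.0201667.
While 3% of the post-interest balance exceeds £25.00, each month B ← (B·(1+r))·(1 − 0.03), i.e. B shrinks by the factor (1+r)·0.97 = 0.98956.
This holds for months 1–27. Entering month 28 the balance is £809.78; 3% of the post-interest balance is now below £25.00, so the flat £25.00 minimum applies from here.
From month 28 a fixed £25.00 at rate r clears £809.78 in 54 more payments. Total: 27 + 54 = 81 months.

81 months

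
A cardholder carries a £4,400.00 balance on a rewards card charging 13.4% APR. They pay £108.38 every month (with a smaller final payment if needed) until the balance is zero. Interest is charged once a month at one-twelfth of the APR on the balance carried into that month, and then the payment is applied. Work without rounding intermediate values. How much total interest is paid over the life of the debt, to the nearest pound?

£1,494

Monthly rate r = 13.4%/12 = 1.11667% = 0.0111667.
Payoff takes n = ⌈−ln(1 − rB₀/P)/ln(1+r)⌉ = ⌈54.385⌉ = 55 payments; the last is £41.87.
Total paid = 54·£108.38 + £41.87 = £5,894.39.
Total interest = total paid − principal = £5,894.39 − £4,400.00 = £1,494.39.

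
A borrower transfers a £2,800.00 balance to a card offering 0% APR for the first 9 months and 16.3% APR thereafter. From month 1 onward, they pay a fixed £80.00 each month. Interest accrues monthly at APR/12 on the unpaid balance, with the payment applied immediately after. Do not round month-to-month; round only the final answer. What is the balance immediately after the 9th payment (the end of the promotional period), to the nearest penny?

Promo months 1–9 at r₀ = 0%/12 = 0; months 10+ at r₁ = 16.3%/12 = 0.0135833.
After month 9 (no interest yet): B = £2,800.00 − 9·£80.00 = £2,080.00.

£2,080.00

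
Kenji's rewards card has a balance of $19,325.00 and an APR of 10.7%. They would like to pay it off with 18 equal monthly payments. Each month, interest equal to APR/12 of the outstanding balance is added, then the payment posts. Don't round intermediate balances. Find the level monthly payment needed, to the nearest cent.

$1,166.84

Monthly rate r = 10.7%/12 = 0.891667% = 0.00891667.
Level-payment amortization: P = B₀·r / (1 − (1+r)^(−n)) = 19325.00·0.00891667 / (1 − 1.00892^(−18)).
Denominator 1 − (1+r)^(−18) = 0.147676102.
P = 172.315 / 0.147676102 ≈ 1166.84.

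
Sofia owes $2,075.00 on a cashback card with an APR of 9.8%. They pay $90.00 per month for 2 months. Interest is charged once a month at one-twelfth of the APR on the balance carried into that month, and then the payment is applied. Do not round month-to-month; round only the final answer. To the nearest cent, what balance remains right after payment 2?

$1,928.30

Monthly rate r = 9.8%/12 = 0.816667% = 0.00816667.
Each month: B ← B·(1+r) − $90.00.
Month 1: interest $16.95; balance after payment $2,001.95.
Month 2: interest $16.35; balance after payment $1,928.30.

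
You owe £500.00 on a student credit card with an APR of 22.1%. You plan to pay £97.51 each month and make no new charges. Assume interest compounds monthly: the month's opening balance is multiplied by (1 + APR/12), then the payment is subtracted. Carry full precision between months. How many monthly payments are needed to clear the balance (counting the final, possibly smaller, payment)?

Monthly rate r = 22.1%/12 = 1.84167% = 0.0184167.
Recurrence: B ← B·(1+r) − £97.51.
Month 1: interest £9.21; balance after payment £411.70.
Month 2: interest £7.58; balance after payment £321.77.
Month 3: interest £5.93; balance after payment £230.19.
Month 4: interest £4.24; balance after payment £136.92.
Month 5: interest £2.52; balance after payment £41.93.
Month 6: interest £0.77; balance after payment £0.00.

6 months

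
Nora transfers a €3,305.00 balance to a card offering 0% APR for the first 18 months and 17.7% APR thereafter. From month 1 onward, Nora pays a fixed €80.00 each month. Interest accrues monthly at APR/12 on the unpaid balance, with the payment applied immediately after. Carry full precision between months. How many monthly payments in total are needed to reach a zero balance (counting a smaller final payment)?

47 months

Promo months 1–18 at r₀ = 0%/12 = 0; months 19+ at r₁ = 17.7%/12 = 0.01475.
After month 18 (no interest yet): B = €3,305.00 − 18·€80.00 = €1,865.00.
Then at r₁ with €80.00/mo: n₂ = −ln(1 − r₁·B/P)/ln(1+r₁) ≈ 28.78 → 29 more payments.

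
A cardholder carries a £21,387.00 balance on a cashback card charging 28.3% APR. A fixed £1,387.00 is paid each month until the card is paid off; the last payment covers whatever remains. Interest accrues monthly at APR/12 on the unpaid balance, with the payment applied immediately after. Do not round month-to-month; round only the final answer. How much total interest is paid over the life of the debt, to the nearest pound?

Monthly rate r = 28.3%/12 = 2.35833% = 0.0235833.
Payoff takes n = ⌈−ln(1 − rB₀/P)/ln(1+r)⌉ = ⌈19.391⌉ = 20 payments; the last is £546.45.
Total paid = 19·£1,387.00 + £546.45 = £26,899.45.
Total interest = total paid − principal = £26,899.45 − £21,387.00 = £5,512.45.

£5,512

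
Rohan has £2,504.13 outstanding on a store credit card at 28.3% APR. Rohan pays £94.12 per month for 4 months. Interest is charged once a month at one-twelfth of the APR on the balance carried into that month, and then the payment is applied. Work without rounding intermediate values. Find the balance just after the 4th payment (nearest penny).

£2,358.83

Monthly rate r = 28.3%/12 = 2.35833% = 0.0235833.
Each month: B ← B·(1+r) − £94.12.
Month 1: interest £59.06; balance after payment £2,469.07.
Month 2: interest £58.23; balance after payment £2,433.17.
Month 3: interest £57.38; balance after payment £2,396.44.
Month 4: interest £56.52; balance after payment £2,358.83.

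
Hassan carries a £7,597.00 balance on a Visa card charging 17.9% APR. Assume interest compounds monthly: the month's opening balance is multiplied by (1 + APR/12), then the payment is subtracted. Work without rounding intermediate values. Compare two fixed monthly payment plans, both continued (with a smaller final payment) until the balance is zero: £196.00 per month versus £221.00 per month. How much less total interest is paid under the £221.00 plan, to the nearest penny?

£693.97

Monthly rate r = 17.9%/12 = 1.49167% = 0.0149167.
At £196.00/mo: n = ⌈−ln(1 − rB₀/P)/ln(1+r)⌉ = 59 payments (last £58.32); total interest = total paid − £7,597.00 = £3,829.32.
At £221.00/mo: 49 payments (last £124.35); total interest £3,135.35.
Interest saved = £3,829.32 − £3,135.35 = £693.97.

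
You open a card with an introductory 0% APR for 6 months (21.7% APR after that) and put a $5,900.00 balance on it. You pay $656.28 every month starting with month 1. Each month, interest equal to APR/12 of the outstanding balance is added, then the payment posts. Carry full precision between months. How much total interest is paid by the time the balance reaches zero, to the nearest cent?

Promo months 1–6 at r₀ = 0%/12 = 0; months 7+ at r₁ = 21.7%/12 = 0.0180833.
After month 6 (no interest yet): B = $5,900.00 − 6·$656.28 = $1,962.32.
Then at r₁ with $656.28/mo: n₂ = −ln(1 − r₁·B/P)/ln(1+r₁) ≈ 3.10 → 4 more payments.
Total paid = 9·$656.28 + $67.25 = $5,973.77; interest = $5,973.77 − $5,900.00 = $73.77.

$73.77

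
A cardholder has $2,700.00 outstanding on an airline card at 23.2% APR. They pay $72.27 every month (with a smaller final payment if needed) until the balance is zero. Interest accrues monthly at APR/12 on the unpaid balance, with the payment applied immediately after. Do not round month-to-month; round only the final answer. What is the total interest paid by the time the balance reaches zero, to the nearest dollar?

$2,135

Monthly rate r = 23.2%/12 = 1.93333% = 0.0193333.
Payoff takes n = ⌈−ln(1 − rB₀/P)/ln(1+r)⌉ = ⌈66.907⌉ = 67 payments; the last is $65.58.
Total paid = 66·$72.27 + $65.58 = $4,835.40.
Total interest = total paid − principal = $4,835.40 − $2,700.00 = $2,135.40.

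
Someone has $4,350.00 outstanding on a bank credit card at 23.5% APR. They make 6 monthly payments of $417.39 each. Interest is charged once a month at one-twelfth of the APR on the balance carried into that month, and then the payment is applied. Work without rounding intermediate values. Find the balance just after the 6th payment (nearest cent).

Monthly rate r = 23.5%/12 = 1.95833% = 0.0195833.
Each month: B ← B·(1+r) − $417.39.
Month 1: interest $85.19; balance after payment $4,017.80.
Month 2: interest $78.68; balance after payment $3,679.09.
Month 3: interest $72.05; balance after payment $3,333.75.
Month 4: interest $65.29; balance after payment $2,981.64.
Month 5: interest $58.39; balance after payment $2,622.64.
Month 6: interest $51.36; balance after payment $2,256.61.

$2,256.61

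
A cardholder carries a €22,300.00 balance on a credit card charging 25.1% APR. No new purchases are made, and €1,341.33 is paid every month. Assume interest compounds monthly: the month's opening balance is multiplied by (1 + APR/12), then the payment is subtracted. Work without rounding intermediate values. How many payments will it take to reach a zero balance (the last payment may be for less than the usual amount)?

21 payments

Monthly rate r = 25.1%/12 = 2.09167% = 0.0209167.
Recurrence: B ← B·(1+r) − €1,341.33.
Month 1: interest €466.44; balance after payment €21,425.11.
Month 2: interest €448.14; balance after payment €20,531.92.
Closed form: n = −ln(1 − rB₀/P)/ln(1+r) = −ln(0.65225)/ln(1.02092) ≈ 20.643, so the balance reaches zero during payment 21.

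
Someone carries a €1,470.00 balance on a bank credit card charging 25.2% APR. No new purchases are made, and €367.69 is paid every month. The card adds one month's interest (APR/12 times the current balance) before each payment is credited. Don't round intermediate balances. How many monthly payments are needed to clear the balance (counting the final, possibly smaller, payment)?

Monthly rate r = 25.2%/12 = 2.1% = 0.021.
Recurrence: B ← B·(1+r) − €367.69.
Month 1: interest €30.87; balance after payment €1,133.18.
Month 2: interest €23.80; balance after payment €789.29.
Month 3: interest €16.58; balance after payment €438.17.
Month 4: interest €9.20; balance after payment €79.68.
Month 5: interest €1.67; balance after payment €0.00.

5 months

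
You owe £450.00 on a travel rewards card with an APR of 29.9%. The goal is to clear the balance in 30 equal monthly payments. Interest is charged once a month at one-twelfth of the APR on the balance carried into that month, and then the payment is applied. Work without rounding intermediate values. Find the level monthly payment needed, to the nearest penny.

Monthly rate r = 29.9%/12 = 2.49167% = 0.0249167.
Level-payment amortization: P = B₀·r / (1 − (1+r)^(−n)) = 450.00·0.0249167 / (1 − 1.02492^(−30)).
Denominator 1 − (1+r)^(−30) = 0.522093061.
P = 11.2125 / 0.522093061 ≈ 21.48.

£21.48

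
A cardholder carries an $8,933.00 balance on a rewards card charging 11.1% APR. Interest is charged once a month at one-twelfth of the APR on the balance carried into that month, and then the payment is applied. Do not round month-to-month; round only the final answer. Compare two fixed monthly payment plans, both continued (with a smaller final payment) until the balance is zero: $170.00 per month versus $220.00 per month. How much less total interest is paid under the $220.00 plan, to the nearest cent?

Monthly rate r = 11.1%/12 = 0.925% = 0.00925.
At $170.00/mo: n = ⌈−ln(1 − rB₀/P)/ln(1+r)⌉ = 73 payments (last $50.21); total interest = total paid − $8,933.00 = $3,357.21.
At $220.00/mo: 52 payments (last $32.86); total interest $2,319.86.
Interest saved = $3,357.21 − $2,319.86 = $1,037.35.

$1,037.35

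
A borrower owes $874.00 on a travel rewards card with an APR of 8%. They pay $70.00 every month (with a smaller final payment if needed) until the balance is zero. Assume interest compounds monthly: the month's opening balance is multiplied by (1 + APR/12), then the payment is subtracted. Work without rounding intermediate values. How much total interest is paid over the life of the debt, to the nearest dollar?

$42

Monthly rate r = 8%/12 = 0.666667% = 0.00666667.
Payoff takes n = ⌈−ln(1 − rB₀/P)/ln(1+r)⌉ = ⌈13.080⌉ = 14 payments; the last is $5.58.
Total paid = 13·$70.00 + $5.58 = $915.58.
Total interest = total paid − principal = $915.58 − $874.00 = $41.58.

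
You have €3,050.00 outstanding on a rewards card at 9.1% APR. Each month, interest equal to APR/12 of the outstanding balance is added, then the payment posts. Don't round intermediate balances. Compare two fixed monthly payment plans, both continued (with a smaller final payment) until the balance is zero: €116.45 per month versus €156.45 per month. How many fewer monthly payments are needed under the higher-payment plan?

Monthly rate r = 9.1%/12 = 0.758333% = 0.00758333.
At €116.45/mo: n = ⌈−ln(1 − rB₀/P)/ln(1+r)⌉ = 30 payments (last €36.03); total interest = total paid − €3,050.00 = €363.08.
At €156.45/mo: 22 payments (last €27.60); total interest €263.05.
Payments saved = 30 − 22 = 8.

8 fewer payments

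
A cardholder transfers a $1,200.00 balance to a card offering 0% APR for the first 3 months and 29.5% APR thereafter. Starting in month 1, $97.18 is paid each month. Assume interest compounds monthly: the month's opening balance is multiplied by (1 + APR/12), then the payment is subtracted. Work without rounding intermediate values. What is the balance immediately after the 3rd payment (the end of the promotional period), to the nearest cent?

Promo months 1–3 at r₀ = 0%/12 = 0; months 4+ at r₁ = 29.5%/12 = 0.0245833.
After month 3 (no interest yet): B = $1,200.00 − 3·$97.18 = $908.46.

$908.46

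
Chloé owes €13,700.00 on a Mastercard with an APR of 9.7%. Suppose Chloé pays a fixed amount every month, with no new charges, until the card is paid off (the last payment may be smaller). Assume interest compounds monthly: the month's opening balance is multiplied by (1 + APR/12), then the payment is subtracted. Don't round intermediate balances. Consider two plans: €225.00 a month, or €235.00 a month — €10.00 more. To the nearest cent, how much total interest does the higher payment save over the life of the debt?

Monthly rate r = 9.7%/12 = 0.808333% = 0.00808333.
At €225.00/mo: n = ⌈−ln(1 − rB₀/P)/ln(1+r)⌉ = 85 payments (last €38.36); total interest = total paid − €13,700.00 = €5,238.36.
At €235.00/mo: 80 payments (last €35.34); total interest €4,900.34.
Interest saved = €5,238.36 − €4,900.34 = €338.02.

€338.02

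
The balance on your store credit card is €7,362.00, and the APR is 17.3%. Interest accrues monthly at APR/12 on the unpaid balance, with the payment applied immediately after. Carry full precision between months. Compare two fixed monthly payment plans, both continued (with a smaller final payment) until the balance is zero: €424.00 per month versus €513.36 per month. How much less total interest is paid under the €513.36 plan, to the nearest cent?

Monthly rate r = 17.3%/12 = 1.44167% = 0.0144167.
At €424.00/mo: n = ⌈−ln(1 − rB₀/P)/ln(1+r)⌉ = 21 payments (last €54.65); total interest = total paid − €7,362.00 = €1,172.65.
At €513.36/mo: 17 payments (last €93.54); total interest €945.30.
Interest saved = €1,172.65 − €945.30 = €227.35.

€227.35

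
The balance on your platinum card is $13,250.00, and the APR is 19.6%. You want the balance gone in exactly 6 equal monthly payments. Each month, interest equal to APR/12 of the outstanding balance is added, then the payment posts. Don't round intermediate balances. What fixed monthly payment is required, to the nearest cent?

$2,336.28

Monthly rate r = 19.6%/12 = 1.63333% = 0.0163333.
Level-payment amortization: P = B₀·r / (1 − (1+r)^(−n)) = 13250.00·0.0163333 / (1 − 1.01633^(−6)).
Denominator 1 − (1+r)^(−6) = 0.0926329963.
P = 216.417 / 0.0926329963 ≈ 2336.28.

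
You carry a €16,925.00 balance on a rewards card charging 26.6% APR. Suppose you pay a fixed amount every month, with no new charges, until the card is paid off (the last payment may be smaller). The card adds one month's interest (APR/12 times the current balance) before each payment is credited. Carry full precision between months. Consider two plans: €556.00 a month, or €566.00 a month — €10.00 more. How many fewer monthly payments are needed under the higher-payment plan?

Monthly rate r = 26.6%/12 = 2.21667% = 0.0221667.
At €556.00/mo: n = ⌈−ln(1 − rB₀/P)/ln(1+r)⌉ = 52 payments (last €129.48); total interest = total paid − €16,925.00 = €11,560.48.
At €566.00/mo: 50 payments (last €334.84); total interest €11,143.84.
Payments saved = 52 − 50 = 2.

2 fewer payments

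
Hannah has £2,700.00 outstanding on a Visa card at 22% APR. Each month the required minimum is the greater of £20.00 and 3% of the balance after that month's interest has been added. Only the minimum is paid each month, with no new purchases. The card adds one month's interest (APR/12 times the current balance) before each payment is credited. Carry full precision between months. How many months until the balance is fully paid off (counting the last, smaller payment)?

166 months

Monthly rate r = 22%/12 = 1.83333% = 0.0183333.
While 3% of the post-interest balance exceeds £20.00, each month B ← (B·(1+r))·(1 − 0.03), i.e. B shrinks by the factor (1+r)·0.97 = 0.98778.
This holds for months 1–116. Entering month 117 the balance is £648.81; 3% of the post-interest balance is now below £20.00, so the flat £20.00 minimum applies from here.
From month 117 a fixed £20.00 at rate r clears £648.81 in 50 more payments. Total: 116 + 50 = 166 months.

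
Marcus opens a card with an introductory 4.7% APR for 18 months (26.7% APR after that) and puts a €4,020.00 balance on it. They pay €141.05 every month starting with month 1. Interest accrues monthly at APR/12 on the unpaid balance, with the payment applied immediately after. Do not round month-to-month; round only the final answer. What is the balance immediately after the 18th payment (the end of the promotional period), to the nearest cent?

€1,687.83

Promo months 1–18 at r₀ = 4.7%/12 = 0.00391667; months 19+ at r₁ = 26.7%/12 = 0.02225.
After month 18: iterate B ← B·(1+r₀) − €141.05 for 18 months → €1,687.83.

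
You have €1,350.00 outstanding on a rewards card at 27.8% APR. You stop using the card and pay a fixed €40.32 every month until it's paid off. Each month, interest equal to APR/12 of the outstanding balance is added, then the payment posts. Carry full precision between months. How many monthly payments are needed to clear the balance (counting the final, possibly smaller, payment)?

66 months

Monthly rate r = 27.8%/12 = 2.31667% = 0.0231667.
Recurrence: B ← B·(1+r) − €40.32.
Month 1: interest €31.28; balance after payment €1,340.96.
Month 2: interest €31.07; balance after payment €1,331.70.
Closed form: n = −ln(1 − rB₀/P)/ln(1+r) = −ln(0.22433)/ln(1.02317) ≈ 65.261, so the balance reaches zero during payment 66.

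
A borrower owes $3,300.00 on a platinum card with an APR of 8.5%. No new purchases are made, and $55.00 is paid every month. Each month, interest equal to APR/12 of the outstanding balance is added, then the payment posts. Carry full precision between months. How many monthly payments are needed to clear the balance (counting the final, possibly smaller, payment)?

79 payments

Monthly rate r = 8.5%/12 = 0.708333% = 0.00708333.
Recurrence: B ← B·(1+r) − $55.00.
Month 1: interest $23.38; balance after payment $3,268.38.
Month 2: interest $23.15; balance after payment $3,236.53.
Closed form: n = −ln(1 − rB₀/P)/ln(1+r) = −ln(0.575)/ln(1.00708) ≈ 78.401, so the balance reaches zero during payment 79.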